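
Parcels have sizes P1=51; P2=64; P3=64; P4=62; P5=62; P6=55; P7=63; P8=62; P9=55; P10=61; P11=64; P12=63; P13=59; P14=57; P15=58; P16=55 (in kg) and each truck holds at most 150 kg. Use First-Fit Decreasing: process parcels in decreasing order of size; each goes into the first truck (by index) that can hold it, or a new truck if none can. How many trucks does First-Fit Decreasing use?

8 trucks

Sorted descending: 64, 64, 64, 63, 63, 62, 62, 62, 61, 59, 58, 57, 55, 55, 55, 51.
Put 64 kg in truck 1; 86 kg remain.
Put 64 kg in truck 1; 22 kg remain.
Put 64 kg in truck 2; 86 kg remain.
Put 63 kg in truck 2; 23 kg remain.
Put 63 kg in truck 3; 87 kg remain.
Put 62 kg in truck 3; 25 kg remain.
Put 62 kg in truck 4; 88 kg remain.
Put 62 kg in truck 4; 26 kg remain.
Put 61 kg in truck 5; 89 kg remain.
Put 59 kg in truck 5; 30 kg remain.
Put 58 kg in truck 6; 92 kg remain.
Put 57 kg in truck 6; 35 kg remain.
Put 55 kg in truck 7; 95 kg remain.
Put 55 kg in truck 7; 40 kg remain.
Put 55 kg in truck 8; 95 kg remain.
Put 51 kg in truck 8; 44 kg remain.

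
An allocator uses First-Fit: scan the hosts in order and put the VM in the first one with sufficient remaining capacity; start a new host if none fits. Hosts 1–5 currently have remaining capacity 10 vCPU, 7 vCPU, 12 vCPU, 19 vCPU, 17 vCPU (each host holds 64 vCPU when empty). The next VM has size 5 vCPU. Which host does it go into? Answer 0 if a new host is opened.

Hosts with room: host 1 (10 vCPU), host 2 (7 vCPU), host 3 (12 vCPU), host 4 (19 vCPU), host 5 (17 vCPU).
The first with room is host 1.

1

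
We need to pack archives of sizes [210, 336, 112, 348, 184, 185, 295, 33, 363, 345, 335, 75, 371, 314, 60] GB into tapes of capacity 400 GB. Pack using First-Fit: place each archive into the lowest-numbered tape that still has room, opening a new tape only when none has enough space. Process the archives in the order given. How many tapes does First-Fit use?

tape 1: place 210 GB, 190 GB left
tape 2: place 336 GB, 64 GB left
tape 1: place 112 GB, 78 GB left
tape 3: place 348 GB, 52 GB left
tape 4: place 184 GB, 216 GB left
tape 4: place 185 GB, 31 GB left
tape 5: place 295 GB, 105 GB left
tape 1: place 33 GB, 45 GB left
tape 6: place 363 GB, 37 GB left
tape 7: place 345 GB, 55 GB left
tape 8: place 335 GB, 65 GB left
tape 5: place 75 GB, 30 GB left
tape 9: place 371 GB, 29 GB left
tape 10: place 314 GB, 86 GB left
tape 2: place 60 GB, 4 GB left
Final tapes: [210,112,33] [336,60] [348] [184,185] [295,75] [363] [345] [335] [371] [314].

10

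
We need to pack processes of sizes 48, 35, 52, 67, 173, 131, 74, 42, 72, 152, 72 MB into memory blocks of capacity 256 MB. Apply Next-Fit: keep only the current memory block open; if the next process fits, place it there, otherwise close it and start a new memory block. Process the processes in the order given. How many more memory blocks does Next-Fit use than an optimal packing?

Next-Fit: [48,35,52,67] [173] [131,74,42] [72,152] [72] → 5 memory blocks.
Total size 918 MB; any packing needs at least ⌈918/256⌉ = 4 memory blocks.
An optimal packing achieves that bound: [173,74] [152,72] [131,72,52] [67,48,42,35] → 4 memory blocks.
Excess: 5 − 4 = 1.

1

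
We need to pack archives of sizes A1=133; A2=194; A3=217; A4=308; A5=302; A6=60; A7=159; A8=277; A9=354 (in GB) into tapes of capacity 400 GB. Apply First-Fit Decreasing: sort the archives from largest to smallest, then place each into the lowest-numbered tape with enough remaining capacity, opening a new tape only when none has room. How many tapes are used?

6

Sorted descending: 354, 308, 302, 277, 217, 194, 159, 133, 60.
354 GB → tape 1 (remaining 46 GB)
308 GB → tape 2 (remaining 92 GB)
302 GB → tape 3 (remaining 98 GB)
277 GB → tape 4 (remaining 123 GB)
217 GB → tape 5 (remaining 183 GB)
194 GB → tape 6 (remaining 206 GB)
159 GB → tape 5 (remaining 24 GB)
133 GB → tape 6 (remaining 73 GB)
60 GB → tape 2 (remaining 32 GB)
Final tapes: [354] [308,60] [302] [277] [217,159] [194,133].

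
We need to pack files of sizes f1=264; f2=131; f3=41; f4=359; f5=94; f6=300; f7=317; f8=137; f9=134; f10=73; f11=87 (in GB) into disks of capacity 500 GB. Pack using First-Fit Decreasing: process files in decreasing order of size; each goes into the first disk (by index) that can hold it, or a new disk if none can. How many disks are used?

5

Sorted descending: 359, 317, 300, 264, 137, 134, 131, 94, 87, 73, 41.
359 GB → disk 1 (remaining 141 GB)
317 GB → disk 2 (remaining 183 GB)
300 GB → disk 3 (remaining 200 GB)
264 GB → disk 4 (remaining 236 GB)
137 GB → disk 1 (remaining 4 GB)
134 GB → disk 2 (remaining 49 GB)
131 GB → disk 3 (remaining 69 GB)
94 GB → disk 4 (remaining 142 GB)
87 GB → disk 4 (remaining 55 GB)
73 GB → disk 5 (remaining 427 GB)
41 GB → disk 2 (remaining 8 GB)
Final disks: [359,137] [317,134,41] [300,131] [264,94,87] [73].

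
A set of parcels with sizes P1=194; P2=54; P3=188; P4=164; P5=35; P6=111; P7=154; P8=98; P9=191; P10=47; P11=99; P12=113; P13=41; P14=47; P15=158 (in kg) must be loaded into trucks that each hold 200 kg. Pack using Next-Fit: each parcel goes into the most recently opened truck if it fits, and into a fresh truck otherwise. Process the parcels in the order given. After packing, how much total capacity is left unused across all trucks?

706

Put P1 (194 kg) in truck 1; 6 kg remain.
Put P2 (54 kg) in truck 2; 146 kg remain.
Put P3 (188 kg) in truck 3; 12 kg remain.
Put P4 (164 kg) in truck 4; 36 kg remain.
Put P5 (35 kg) in truck 4; 1 kg remain.
Put P6 (111 kg) in truck 5; 89 kg remain.
Put P7 (154 kg) in truck 6; 46 kg remain.
Put P8 (98 kg) in truck 7; 102 kg remain.
Put P9 (191 kg) in truck 8; 9 kg remain.
Put P10 (47 kg) in truck 9; 153 kg remain.
Put P11 (99 kg) in truck 9; 54 kg remain.
Put P12 (113 kg) in truck 10; 87 kg remain.
Put P13 (41 kg) in truck 10; 46 kg remain.
Put P14 (47 kg) in truck 11; 153 kg remain.
Put P15 (158 kg) in truck 12; 42 kg remain.
12 trucks × 200 kg = 2400 kg; used 1694 kg; unused 706 kg.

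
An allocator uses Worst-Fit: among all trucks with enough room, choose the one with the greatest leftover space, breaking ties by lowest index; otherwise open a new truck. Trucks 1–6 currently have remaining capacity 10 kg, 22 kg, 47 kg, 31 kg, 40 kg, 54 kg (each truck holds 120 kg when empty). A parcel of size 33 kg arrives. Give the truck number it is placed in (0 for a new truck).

6

Trucks with room: truck 3 (47 kg), truck 5 (40 kg), truck 6 (54 kg).
Most room is truck 6 with 54 kg free.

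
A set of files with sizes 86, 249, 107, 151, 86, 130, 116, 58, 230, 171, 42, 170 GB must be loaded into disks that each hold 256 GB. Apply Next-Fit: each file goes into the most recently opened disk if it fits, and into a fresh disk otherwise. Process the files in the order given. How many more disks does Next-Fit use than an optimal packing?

Next-Fit: [86] [249] [107] [151,86] [130,116] [58] [230] [171,42] [170] → 9 disks.
Total size 1596 GB; any packing needs at least ⌈1596/256⌉ = 7 disks.
An optimal packing achieves that bound: [249] [230] [171,58] [170,86] [151,86] [130,116] [107,42] → 7 disks.
Excess: 9 − 7 = 2.

2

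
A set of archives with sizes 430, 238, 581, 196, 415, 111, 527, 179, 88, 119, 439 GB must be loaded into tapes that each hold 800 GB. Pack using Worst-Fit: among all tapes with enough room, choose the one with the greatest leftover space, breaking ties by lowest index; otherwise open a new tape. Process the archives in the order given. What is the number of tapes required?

5

tape 1: place 430 GB, 370 GB left
tape 1: place 238 GB, 132 GB left
tape 2: place 581 GB, 219 GB left
tape 2: place 196 GB, 23 GB left
tape 3: place 415 GB, 385 GB left
tape 3: place 111 GB, 274 GB left
tape 4: place 527 GB, 273 GB left
tape 3: place 179 GB, 95 GB left
tape 4: place 88 GB, 185 GB left
tape 4: place 119 GB, 66 GB left
tape 5: place 439 GB, 361 GB left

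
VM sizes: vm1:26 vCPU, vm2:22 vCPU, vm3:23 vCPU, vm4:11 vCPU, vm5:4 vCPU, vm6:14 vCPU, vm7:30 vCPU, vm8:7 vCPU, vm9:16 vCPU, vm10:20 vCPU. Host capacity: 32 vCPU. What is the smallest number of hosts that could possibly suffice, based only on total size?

6

Total size = 26 + 22 + 23 + 11 + 4 + 14 + 30 + 7 + 16 + 20 = 173 vCPU.
⌈173 / 32⌉ = 6.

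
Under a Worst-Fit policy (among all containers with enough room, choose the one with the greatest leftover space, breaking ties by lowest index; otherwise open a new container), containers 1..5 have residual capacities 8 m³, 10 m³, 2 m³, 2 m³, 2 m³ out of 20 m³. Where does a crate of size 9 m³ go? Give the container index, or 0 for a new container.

2

Containers with room: container 2 (10 m³).
Most room is container 2 with 10 m³ free.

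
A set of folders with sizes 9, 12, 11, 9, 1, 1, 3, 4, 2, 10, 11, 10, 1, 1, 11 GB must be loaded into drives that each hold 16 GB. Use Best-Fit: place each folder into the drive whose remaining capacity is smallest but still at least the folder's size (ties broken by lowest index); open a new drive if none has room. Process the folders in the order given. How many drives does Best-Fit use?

drive 1: place 9 GB, 7 GB left
drive 2: place 12 GB, 4 GB left
drive 3: place 11 GB, 5 GB left
drive 4: place 9 GB, 7 GB left
drive 2: place 1 GB, 3 GB left
drive 2: place 1 GB, 2 GB left
drive 3: place 3 GB, 2 GB left
drive 1: place 4 GB, 3 GB left
drive 2: place 2 GB, 0 GB left
drive 5: place 10 GB, 6 GB left
drive 6: place 11 GB, 5 GB left
drive 7: place 10 GB, 6 GB left
drive 3: place 1 GB, 1 GB left
drive 3: place 1 GB, 0 GB left
drive 8: place 11 GB, 5 GB left
Final drives: [9,4] [12,1,1,2] [11,3,1,1] [9] [10] [11] [10] [11].

8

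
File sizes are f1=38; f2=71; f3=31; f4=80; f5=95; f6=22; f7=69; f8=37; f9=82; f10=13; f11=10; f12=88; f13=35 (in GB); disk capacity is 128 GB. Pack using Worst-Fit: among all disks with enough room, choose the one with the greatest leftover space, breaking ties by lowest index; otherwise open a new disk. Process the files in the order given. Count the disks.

f1 (38 GB) → disk 1 (remaining 90 GB)
f2 (71 GB) → disk 1 (remaining 19 GB)
f3 (31 GB) → disk 2 (remaining 97 GB)
f4 (80 GB) → disk 2 (remaining 17 GB)
f5 (95 GB) → disk 3 (remaining 33 GB)
f6 (22 GB) → disk 3 (remaining 11 GB)
f7 (69 GB) → disk 4 (remaining 59 GB)
f8 (37 GB) → disk 4 (remaining 22 GB)
f9 (82 GB) → disk 5 (remaining 46 GB)
f10 (13 GB) → disk 5 (remaining 33 GB)
f11 (10 GB) → disk 5 (remaining 23 GB)
f12 (88 GB) → disk 6 (remaining 40 GB)
f13 (35 GB) → disk 6 (remaining 5 GB)

6 disks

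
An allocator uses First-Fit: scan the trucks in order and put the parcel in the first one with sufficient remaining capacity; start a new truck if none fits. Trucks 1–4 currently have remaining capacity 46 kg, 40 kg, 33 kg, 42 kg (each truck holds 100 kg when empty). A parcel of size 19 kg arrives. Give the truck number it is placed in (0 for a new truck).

Trucks with room: truck 1 (46 kg), truck 2 (40 kg), truck 3 (33 kg), truck 4 (42 kg).
The first with room is truck 1.

1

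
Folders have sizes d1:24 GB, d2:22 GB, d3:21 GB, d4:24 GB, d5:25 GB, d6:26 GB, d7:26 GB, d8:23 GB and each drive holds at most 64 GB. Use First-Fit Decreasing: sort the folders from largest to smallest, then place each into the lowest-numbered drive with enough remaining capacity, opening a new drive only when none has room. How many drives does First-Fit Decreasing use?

4 drives

Sorted descending: 26, 26, 25, 24, 24, 23, 22, 21.
Put 26 GB in drive 1; 38 GB remain.
Put 26 GB in drive 1; 12 GB remain.
Put 25 GB in drive 2; 39 GB remain.
Put 24 GB in drive 2; 15 GB remain.
Put 24 GB in drive 3; 40 GB remain.
Put 23 GB in drive 3; 17 GB remain.
Put 22 GB in drive 4; 42 GB remain.
Put 21 GB in drive 4; 21 GB remain.
Final drives: [26,26] [25,24] [24,23] [22,21].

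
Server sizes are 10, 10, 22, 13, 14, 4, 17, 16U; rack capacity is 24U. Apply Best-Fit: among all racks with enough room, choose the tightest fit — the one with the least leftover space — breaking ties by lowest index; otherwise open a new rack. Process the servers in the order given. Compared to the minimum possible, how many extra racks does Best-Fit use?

Best-Fit: [10,10,4] [22] [13] [14] [17] [16] → 6 racks.
Total size 106U; any packing needs at least ⌈106/24⌉ = 5 racks.
An optimal packing achieves that bound: [22] [17,4] [16] [14,10] [13,10] → 5 racks.
Excess: 6 − 5 = 1.

1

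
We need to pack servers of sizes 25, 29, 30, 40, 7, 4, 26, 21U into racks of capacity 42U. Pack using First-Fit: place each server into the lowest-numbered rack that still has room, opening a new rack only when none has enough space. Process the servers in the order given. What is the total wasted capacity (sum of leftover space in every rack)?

70

rack 1: place 25U, 17U left
rack 2: place 29U, 13U left
rack 3: place 30U, 12U left
rack 4: place 40U, 2U left
rack 1: place 7U, 10U left
rack 1: place 4U, 6U left
rack 5: place 26U, 16U left
rack 6: place 21U, 21U left
6 racks × 42U = 252U; used 182U; unused 70U.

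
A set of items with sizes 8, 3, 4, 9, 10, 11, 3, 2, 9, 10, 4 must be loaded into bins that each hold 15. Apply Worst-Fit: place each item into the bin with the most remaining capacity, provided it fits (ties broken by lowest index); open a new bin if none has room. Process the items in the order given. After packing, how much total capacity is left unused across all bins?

17

Put 8 in bin 1; 7 remain.
Put 3 in bin 1; 4 remain.
Put 4 in bin 1; 0 remain.
Put 9 in bin 2; 6 remain.
Put 10 in bin 3; 5 remain.
Put 11 in bin 4; 4 remain.
Put 3 in bin 2; 3 remain.
Put 2 in bin 3; 3 remain.
Put 9 in bin 5; 6 remain.
Put 10 in bin 6; 5 remain.
Put 4 in bin 5; 2 remain.
6 bins × 15 = 90; used 73; unused 17.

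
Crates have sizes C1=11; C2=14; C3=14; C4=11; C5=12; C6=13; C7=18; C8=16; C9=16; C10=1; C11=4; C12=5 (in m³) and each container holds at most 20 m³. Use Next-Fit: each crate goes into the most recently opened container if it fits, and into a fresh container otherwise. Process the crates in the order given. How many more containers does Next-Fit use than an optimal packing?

1

Next-Fit: [11] [14] [14] [11] [12] [13] [18] [16] [16,1] [4,5] → 10 containers.
9 crates exceed 10 m³ (half the capacity), and no two of those can share a container, so at least 9 containers are needed.
An optimal packing achieves that bound: [18,1] [16,4] [16] [14,5] [14] [13] [12] [11] [11] → 9 containers.
Excess: 10 − 9 = 1.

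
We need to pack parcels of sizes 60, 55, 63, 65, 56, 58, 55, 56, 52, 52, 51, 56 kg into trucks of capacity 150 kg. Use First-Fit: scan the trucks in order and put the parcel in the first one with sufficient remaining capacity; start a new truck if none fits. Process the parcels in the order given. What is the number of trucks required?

6 trucks

truck 1: place 60 kg, 90 kg left
truck 1: place 55 kg, 35 kg left
truck 2: place 63 kg, 87 kg left
truck 2: place 65 kg, 22 kg left
truck 3: place 56 kg, 94 kg left
truck 3: place 58 kg, 36 kg left
truck 4: place 55 kg, 95 kg left
truck 4: place 56 kg, 39 kg left
truck 5: place 52 kg, 98 kg left
truck 5: place 52 kg, 46 kg left
truck 6: place 51 kg, 99 kg left
truck 6: place 56 kg, 43 kg left
Final trucks: [60,55] [63,65] [56,58] [55,56] [52,52] [51,56].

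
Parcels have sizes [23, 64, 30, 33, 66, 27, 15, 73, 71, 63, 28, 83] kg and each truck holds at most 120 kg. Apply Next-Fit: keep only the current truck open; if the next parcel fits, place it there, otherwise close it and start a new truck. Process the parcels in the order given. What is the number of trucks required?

6 trucks

23 kg → truck 1 (remaining 97 kg)
64 kg → truck 1 (remaining 33 kg)
30 kg → truck 1 (remaining 3 kg)
33 kg → truck 2 (remaining 87 kg)
66 kg → truck 2 (remaining 21 kg)
27 kg → truck 3 (remaining 93 kg)
15 kg → truck 3 (remaining 78 kg)
73 kg → truck 3 (remaining 5 kg)
71 kg → truck 4 (remaining 49 kg)
63 kg → truck 5 (remaining 57 kg)
28 kg → truck 5 (remaining 29 kg)
83 kg → truck 6 (remaining 37 kg)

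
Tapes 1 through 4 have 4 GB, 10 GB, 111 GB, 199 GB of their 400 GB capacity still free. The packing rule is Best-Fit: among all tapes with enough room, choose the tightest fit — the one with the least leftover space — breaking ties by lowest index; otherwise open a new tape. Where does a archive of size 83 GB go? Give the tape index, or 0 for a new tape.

3

Tapes with room: tape 3 (111 GB), tape 4 (199 GB).
Tightest fit is tape 3 with 111 GB free.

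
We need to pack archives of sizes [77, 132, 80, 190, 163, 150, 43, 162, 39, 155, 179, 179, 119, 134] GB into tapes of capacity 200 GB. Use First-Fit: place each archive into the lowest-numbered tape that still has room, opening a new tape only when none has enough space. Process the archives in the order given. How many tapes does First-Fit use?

11

tape 1: place 77 GB, 123 GB left
tape 2: place 132 GB, 68 GB left
tape 1: place 80 GB, 43 GB left
tape 3: place 190 GB, 10 GB left
tape 4: place 163 GB, 37 GB left
tape 5: place 150 GB, 50 GB left
tape 1: place 43 GB, 0 GB left
tape 6: place 162 GB, 38 GB left
tape 2: place 39 GB, 29 GB left
tape 7: place 155 GB, 45 GB left
tape 8: place 179 GB, 21 GB left
tape 9: place 179 GB, 21 GB left
tape 10: place 119 GB, 81 GB left
tape 11: place 134 GB, 66 GB left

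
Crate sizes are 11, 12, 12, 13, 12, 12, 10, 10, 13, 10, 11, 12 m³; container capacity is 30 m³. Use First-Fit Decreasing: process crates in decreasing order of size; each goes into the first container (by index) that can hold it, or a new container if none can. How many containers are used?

Sorted descending: 13, 13, 12, 12, 12, 12, 12, 11, 11, 10, 10, 10.
13 m³ → container 1 (remaining 17 m³)
13 m³ → container 1 (remaining 4 m³)
12 m³ → container 2 (remaining 18 m³)
12 m³ → container 2 (remaining 6 m³)
12 m³ → container 3 (remaining 18 m³)
12 m³ → container 3 (remaining 6 m³)
12 m³ → container 4 (remaining 18 m³)
11 m³ → container 4 (remaining 7 m³)
11 m³ → container 5 (remaining 19 m³)
10 m³ → container 5 (remaining 9 m³)
10 m³ → container 6 (remaining 20 m³)
10 m³ → container 6 (remaining 10 m³)
Final containers: [13,13] [12,12] [12,12] [12,11] [11,10] [10,10].

6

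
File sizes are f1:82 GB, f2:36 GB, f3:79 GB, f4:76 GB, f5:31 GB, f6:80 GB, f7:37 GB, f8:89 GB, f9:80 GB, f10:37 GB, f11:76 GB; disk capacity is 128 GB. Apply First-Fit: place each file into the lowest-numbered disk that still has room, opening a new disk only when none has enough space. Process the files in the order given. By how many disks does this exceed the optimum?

0

First-Fit: [82,36] [79,31] [76,37] [80,37] [89] [80] [76] → 7 disks.
7 files exceed 64 GB (half the capacity), and no two of those can share a disk, so at least 7 disks are needed.
So 7 is already optimal.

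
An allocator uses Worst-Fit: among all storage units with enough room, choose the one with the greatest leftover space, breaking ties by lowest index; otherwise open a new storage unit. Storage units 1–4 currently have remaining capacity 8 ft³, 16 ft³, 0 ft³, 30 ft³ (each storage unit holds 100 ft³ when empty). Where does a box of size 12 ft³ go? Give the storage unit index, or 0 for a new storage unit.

4

Storage units with room: storage unit 2 (16 ft³), storage unit 4 (30 ft³).
Most room is storage unit 4 with 30 ft³ free.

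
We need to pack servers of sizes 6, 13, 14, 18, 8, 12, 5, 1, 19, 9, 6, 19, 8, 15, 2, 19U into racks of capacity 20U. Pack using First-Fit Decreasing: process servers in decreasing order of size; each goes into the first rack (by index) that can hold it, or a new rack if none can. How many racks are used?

9 racks

Sorted descending: 19, 19, 19, 18, 15, 14, 13, 12, 9, 8, 8, 6, 6, 5, 2, 1.
19U → rack 1 (remaining 1U)
19U → rack 2 (remaining 1U)
19U → rack 3 (remaining 1U)
18U → rack 4 (remaining 2U)
15U → rack 5 (remaining 5U)
14U → rack 6 (remaining 6U)
13U → rack 7 (remaining 7U)
12U → rack 8 (remaining 8U)
9U → rack 9 (remaining 11U)
8U → rack 8 (remaining 0U)
8U → rack 9 (remaining 3U)
6U → rack 6 (remaining 0U)
6U → rack 7 (remaining 1U)
5U → rack 5 (remaining 0U)
2U → rack 4 (remaining 0U)
1U → rack 1 (remaining 0U)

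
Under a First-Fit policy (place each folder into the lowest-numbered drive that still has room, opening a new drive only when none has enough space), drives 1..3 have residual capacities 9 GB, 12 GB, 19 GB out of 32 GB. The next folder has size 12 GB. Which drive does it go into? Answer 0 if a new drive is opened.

2

Drives with room: drive 2 (12 GB), drive 3 (19 GB).
The first with room is drive 2.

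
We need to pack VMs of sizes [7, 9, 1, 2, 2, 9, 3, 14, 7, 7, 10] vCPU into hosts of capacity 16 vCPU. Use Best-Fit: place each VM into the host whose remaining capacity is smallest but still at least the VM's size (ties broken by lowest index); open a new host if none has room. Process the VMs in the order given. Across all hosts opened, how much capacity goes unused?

25

Put 7 vCPU in host 1; 9 vCPU remain.
Put 9 vCPU in host 1; 0 vCPU remain.
Put 1 vCPU in host 2; 15 vCPU remain.
Put 2 vCPU in host 2; 13 vCPU remain.
Put 2 vCPU in host 2; 11 vCPU remain.
Put 9 vCPU in host 2; 2 vCPU remain.
Put 3 vCPU in host 3; 13 vCPU remain.
Put 14 vCPU in host 4; 2 vCPU remain.
Put 7 vCPU in host 3; 6 vCPU remain.
Put 7 vCPU in host 5; 9 vCPU remain.
Put 10 vCPU in host 6; 6 vCPU remain.
6 hosts × 16 vCPU = 96 vCPU; used 71 vCPU; unused 25 vCPU.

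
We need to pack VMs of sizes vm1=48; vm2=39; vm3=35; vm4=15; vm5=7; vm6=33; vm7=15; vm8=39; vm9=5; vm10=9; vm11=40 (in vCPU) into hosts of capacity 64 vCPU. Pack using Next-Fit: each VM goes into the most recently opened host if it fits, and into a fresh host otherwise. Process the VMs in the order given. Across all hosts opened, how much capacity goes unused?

vm1 (48 vCPU) → host 1 (remaining 16 vCPU)
vm2 (39 vCPU) → host 2 (remaining 25 vCPU)
vm3 (35 vCPU) → host 3 (remaining 29 vCPU)
vm4 (15 vCPU) → host 3 (remaining 14 vCPU)
vm5 (7 vCPU) → host 3 (remaining 7 vCPU)
vm6 (33 vCPU) → host 4 (remaining 31 vCPU)
vm7 (15 vCPU) → host 4 (remaining 16 vCPU)
vm8 (39 vCPU) → host 5 (remaining 25 vCPU)
vm9 (5 vCPU) → host 5 (remaining 20 vCPU)
vm10 (9 vCPU) → host 5 (remaining 11 vCPU)
vm11 (40 vCPU) → host 6 (remaining 24 vCPU)
6 hosts × 64 vCPU = 384 vCPU; used 285 vCPU; unused 99 vCPU.

99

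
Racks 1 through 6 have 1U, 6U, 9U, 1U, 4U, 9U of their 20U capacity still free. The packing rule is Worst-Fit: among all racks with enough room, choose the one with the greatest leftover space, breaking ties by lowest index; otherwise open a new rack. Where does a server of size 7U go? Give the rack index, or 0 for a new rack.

3

Racks with room: rack 3 (9U), rack 6 (9U).
Most room is rack 3 with 9U free.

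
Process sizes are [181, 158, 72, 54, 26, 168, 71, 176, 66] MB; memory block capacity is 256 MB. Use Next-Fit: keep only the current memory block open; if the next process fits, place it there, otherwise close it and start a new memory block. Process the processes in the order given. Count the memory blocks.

181 MB → memory block 1 (remaining 75 MB)
158 MB → memory block 2 (remaining 98 MB)
72 MB → memory block 2 (remaining 26 MB)
54 MB → memory block 3 (remaining 202 MB)
26 MB → memory block 3 (remaining 176 MB)
168 MB → memory block 3 (remaining 8 MB)
71 MB → memory block 4 (remaining 185 MB)
176 MB → memory block 4 (remaining 9 MB)
66 MB → memory block 5 (remaining 190 MB)
Final memory blocks: [181] [158,72] [54,26,168] [71,176] [66].

5 memory blocks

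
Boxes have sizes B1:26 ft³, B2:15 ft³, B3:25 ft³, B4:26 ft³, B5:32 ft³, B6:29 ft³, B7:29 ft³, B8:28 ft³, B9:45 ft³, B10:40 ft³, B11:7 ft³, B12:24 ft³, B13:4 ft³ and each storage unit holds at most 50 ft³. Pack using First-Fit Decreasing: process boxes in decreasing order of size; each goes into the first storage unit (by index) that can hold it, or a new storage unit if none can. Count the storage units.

Sorted descending: 45, 40, 32, 29, 29, 28, 26, 26, 25, 24, 15, 7, 4.
Put 45 ft³ in storage unit 1; 5 ft³ remain.
Put 40 ft³ in storage unit 2; 10 ft³ remain.
Put 32 ft³ in storage unit 3; 18 ft³ remain.
Put 29 ft³ in storage unit 4; 21 ft³ remain.
Put 29 ft³ in storage unit 5; 21 ft³ remain.
Put 28 ft³ in storage unit 6; 22 ft³ remain.
Put 26 ft³ in storage unit 7; 24 ft³ remain.
Put 26 ft³ in storage unit 8; 24 ft³ remain.
Put 25 ft³ in storage unit 9; 25 ft³ remain.
Put 24 ft³ in storage unit 7; 0 ft³ remain.
Put 15 ft³ in storage unit 3; 3 ft³ remain.
Put 7 ft³ in storage unit 2; 3 ft³ remain.
Put 4 ft³ in storage unit 1; 1 ft³ remain.
Final storage units: [45,4] [40,7] [32,15] [29] [29] [28] [26,24] [26] [25].

9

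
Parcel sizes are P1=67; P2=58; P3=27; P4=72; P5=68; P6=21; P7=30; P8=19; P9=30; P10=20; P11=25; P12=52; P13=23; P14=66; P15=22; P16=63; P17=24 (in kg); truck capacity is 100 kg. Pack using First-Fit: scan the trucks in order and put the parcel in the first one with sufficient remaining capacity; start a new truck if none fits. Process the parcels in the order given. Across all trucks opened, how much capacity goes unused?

truck 1: place P1 (67 kg), 33 kg left
truck 2: place P2 (58 kg), 42 kg left
truck 1: place P3 (27 kg), 6 kg left
truck 3: place P4 (72 kg), 28 kg left
truck 4: place P5 (68 kg), 32 kg left
truck 2: place P6 (21 kg), 21 kg left
truck 4: place P7 (30 kg), 2 kg left
truck 2: place P8 (19 kg), 2 kg left
truck 5: place P9 (30 kg), 70 kg left
truck 3: place P10 (20 kg), 8 kg left
truck 5: place P11 (25 kg), 45 kg left
truck 6: place P12 (52 kg), 48 kg left
truck 5: place P13 (23 kg), 22 kg left
truck 7: place P14 (66 kg), 34 kg left
truck 5: place P15 (22 kg), 0 kg left
truck 8: place P16 (63 kg), 37 kg left
truck 6: place P17 (24 kg), 24 kg left
8 trucks × 100 kg = 800 kg; used 687 kg; unused 113 kg.

113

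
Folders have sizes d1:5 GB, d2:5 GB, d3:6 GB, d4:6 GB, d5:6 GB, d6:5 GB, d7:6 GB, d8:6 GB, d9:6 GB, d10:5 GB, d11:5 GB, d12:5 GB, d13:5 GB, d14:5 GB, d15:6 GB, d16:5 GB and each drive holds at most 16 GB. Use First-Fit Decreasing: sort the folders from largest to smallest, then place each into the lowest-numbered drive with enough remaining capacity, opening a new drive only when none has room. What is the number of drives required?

7

Sorted descending: 6, 6, 6, 6, 6, 6, 6, 5, 5, 5, 5, 5, 5, 5, 5, 5.
6 GB → drive 1 (remaining 10 GB)
6 GB → drive 1 (remaining 4 GB)
6 GB → drive 2 (remaining 10 GB)
6 GB → drive 2 (remaining 4 GB)
6 GB → drive 3 (remaining 10 GB)
6 GB → drive 3 (remaining 4 GB)
6 GB → drive 4 (remaining 10 GB)
5 GB → drive 4 (remaining 5 GB)
5 GB → drive 4 (remaining 0 GB)
5 GB → drive 5 (remaining 11 GB)
5 GB → drive 5 (remaining 6 GB)
5 GB → drive 5 (remaining 1 GB)
5 GB → drive 6 (remaining 11 GB)
5 GB → drive 6 (remaining 6 GB)
5 GB → drive 6 (remaining 1 GB)
5 GB → drive 7 (remaining 11 GB)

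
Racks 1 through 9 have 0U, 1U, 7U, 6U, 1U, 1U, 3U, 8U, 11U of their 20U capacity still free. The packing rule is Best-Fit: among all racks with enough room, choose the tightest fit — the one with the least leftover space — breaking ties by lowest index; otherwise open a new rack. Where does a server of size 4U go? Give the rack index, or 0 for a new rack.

Racks with room: rack 3 (7U), rack 4 (6U), rack 8 (8U), rack 9 (11U).
Tightest fit is rack 4 with 6U free.

4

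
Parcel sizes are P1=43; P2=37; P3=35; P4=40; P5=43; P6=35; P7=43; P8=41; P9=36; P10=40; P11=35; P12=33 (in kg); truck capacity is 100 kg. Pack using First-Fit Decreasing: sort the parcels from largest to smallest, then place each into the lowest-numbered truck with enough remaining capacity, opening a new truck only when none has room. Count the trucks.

Sorted descending: 43, 43, 43, 41, 40, 40, 37, 36, 35, 35, 35, 33.
Put 43 kg in truck 1; 57 kg remain.
Put 43 kg in truck 1; 14 kg remain.
Put 43 kg in truck 2; 57 kg remain.
Put 41 kg in truck 2; 16 kg remain.
Put 40 kg in truck 3; 60 kg remain.
Put 40 kg in truck 3; 20 kg remain.
Put 37 kg in truck 4; 63 kg remain.
Put 36 kg in truck 4; 27 kg remain.
Put 35 kg in truck 5; 65 kg remain.
Put 35 kg in truck 5; 30 kg remain.
Put 35 kg in truck 6; 65 kg remain.
Put 33 kg in truck 6; 32 kg remain.
Final trucks: [43,43] [43,41] [40,40] [37,36] [35,35] [35,33].

6 trucks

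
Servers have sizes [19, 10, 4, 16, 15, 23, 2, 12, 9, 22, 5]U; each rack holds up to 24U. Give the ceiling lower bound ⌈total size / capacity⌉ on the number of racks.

Total size = 19 + 10 + 4 + 16 + 15 + 23 + 2 + 12 + 9 + 22 + 5 = 137U.
⌈137 / 24⌉ = 6.

6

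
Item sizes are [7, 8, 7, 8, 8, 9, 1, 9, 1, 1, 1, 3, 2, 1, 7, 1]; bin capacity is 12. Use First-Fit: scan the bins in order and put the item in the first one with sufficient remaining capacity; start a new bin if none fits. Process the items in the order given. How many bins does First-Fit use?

7 → bin 1 (remaining 5)
8 → bin 2 (remaining 4)
7 → bin 3 (remaining 5)
8 → bin 4 (remaining 4)
8 → bin 5 (remaining 4)
9 → bin 6 (remaining 3)
1 → bin 1 (remaining 4)
9 → bin 7 (remaining 3)
1 → bin 1 (remaining 3)
1 → bin 1 (remaining 2)
1 → bin 1 (remaining 1)
3 → bin 2 (remaining 1)
2 → bin 3 (remaining 3)
1 → bin 1 (remaining 0)
7 → bin 8 (remaining 5)
1 → bin 2 (remaining 0)

8 bins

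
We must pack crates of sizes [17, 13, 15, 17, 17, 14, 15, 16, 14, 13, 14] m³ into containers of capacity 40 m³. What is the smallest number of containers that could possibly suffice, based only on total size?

5

Total size = 17 + 13 + 15 + 17 + 17 + 14 + 15 + 16 + 14 + 13 + 14 = 165 m³.
⌈165 / 40⌉ = 5.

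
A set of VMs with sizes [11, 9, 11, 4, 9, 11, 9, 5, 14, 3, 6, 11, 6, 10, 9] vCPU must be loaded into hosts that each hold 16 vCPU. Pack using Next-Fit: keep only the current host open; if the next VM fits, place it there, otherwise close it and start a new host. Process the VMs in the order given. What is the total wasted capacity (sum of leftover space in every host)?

host 1: place 11 vCPU, 5 vCPU left
host 2: place 9 vCPU, 7 vCPU left
host 3: place 11 vCPU, 5 vCPU left
host 3: place 4 vCPU, 1 vCPU left
host 4: place 9 vCPU, 7 vCPU left
host 5: place 11 vCPU, 5 vCPU left
host 6: place 9 vCPU, 7 vCPU left
host 6: place 5 vCPU, 2 vCPU left
host 7: place 14 vCPU, 2 vCPU left
host 8: place 3 vCPU, 13 vCPU left
host 8: place 6 vCPU, 7 vCPU left
host 9: place 11 vCPU, 5 vCPU left
host 10: place 6 vCPU, 10 vCPU left
host 10: place 10 vCPU, 0 vCPU left
host 11: place 9 vCPU, 7 vCPU left
11 hosts × 16 vCPU = 176 vCPU; used 128 vCPU; unused 48 vCPU.

48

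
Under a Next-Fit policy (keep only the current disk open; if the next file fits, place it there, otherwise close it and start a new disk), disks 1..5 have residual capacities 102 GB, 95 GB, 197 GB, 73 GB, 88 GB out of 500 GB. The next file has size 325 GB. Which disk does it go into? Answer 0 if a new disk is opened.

Next-Fit only looks at disk 5, which has 88 GB free.
325 GB does not fit, so a new disk is opened.

0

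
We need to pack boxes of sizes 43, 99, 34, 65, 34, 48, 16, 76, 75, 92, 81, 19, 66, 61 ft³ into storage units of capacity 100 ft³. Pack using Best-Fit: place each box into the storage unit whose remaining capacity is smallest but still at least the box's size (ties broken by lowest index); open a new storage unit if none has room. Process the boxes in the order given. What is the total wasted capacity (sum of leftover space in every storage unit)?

191

43 ft³ → storage unit 1 (remaining 57 ft³)
99 ft³ → storage unit 2 (remaining 1 ft³)
34 ft³ → storage unit 1 (remaining 23 ft³)
65 ft³ → storage unit 3 (remaining 35 ft³)
34 ft³ → storage unit 3 (remaining 1 ft³)
48 ft³ → storage unit 4 (remaining 52 ft³)
16 ft³ → storage unit 1 (remaining 7 ft³)
76 ft³ → storage unit 5 (remaining 24 ft³)
75 ft³ → storage unit 6 (remaining 25 ft³)
92 ft³ → storage unit 7 (remaining 8 ft³)
81 ft³ → storage unit 8 (remaining 19 ft³)
19 ft³ → storage unit 8 (remaining 0 ft³)
66 ft³ → storage unit 9 (remaining 34 ft³)
61 ft³ → storage unit 10 (remaining 39 ft³)
10 storage units × 100 ft³ = 1000 ft³; used 809 ft³; unused 191 ft³.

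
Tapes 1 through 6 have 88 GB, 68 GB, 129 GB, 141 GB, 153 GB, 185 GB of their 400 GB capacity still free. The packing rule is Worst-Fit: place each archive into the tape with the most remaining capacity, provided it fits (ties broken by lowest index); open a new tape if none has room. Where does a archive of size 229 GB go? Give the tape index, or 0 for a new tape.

0

No tape has ≥ 229 GB free, so a new tape is opened.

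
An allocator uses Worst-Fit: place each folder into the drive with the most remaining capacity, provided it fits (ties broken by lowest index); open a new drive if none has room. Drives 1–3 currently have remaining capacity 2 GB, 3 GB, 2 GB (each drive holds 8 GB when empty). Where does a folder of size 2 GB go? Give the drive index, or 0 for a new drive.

2

Drives with room: drive 1 (2 GB), drive 2 (3 GB), drive 3 (2 GB).
Most room is drive 2 with 3 GB free.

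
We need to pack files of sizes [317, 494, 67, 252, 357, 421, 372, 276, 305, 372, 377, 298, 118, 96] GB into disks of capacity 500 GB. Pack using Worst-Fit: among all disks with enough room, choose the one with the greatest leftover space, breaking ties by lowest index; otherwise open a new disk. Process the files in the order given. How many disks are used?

317 GB → disk 1 (remaining 183 GB)
494 GB → disk 2 (remaining 6 GB)
67 GB → disk 1 (remaining 116 GB)
252 GB → disk 3 (remaining 248 GB)
357 GB → disk 4 (remaining 143 GB)
421 GB → disk 5 (remaining 79 GB)
372 GB → disk 6 (remaining 128 GB)
276 GB → disk 7 (remaining 224 GB)
305 GB → disk 8 (remaining 195 GB)
372 GB → disk 9 (remaining 128 GB)
377 GB → disk 10 (remaining 123 GB)
298 GB → disk 11 (remaining 202 GB)
118 GB → disk 3 (remaining 130 GB)
96 GB → disk 7 (remaining 128 GB)

11 disks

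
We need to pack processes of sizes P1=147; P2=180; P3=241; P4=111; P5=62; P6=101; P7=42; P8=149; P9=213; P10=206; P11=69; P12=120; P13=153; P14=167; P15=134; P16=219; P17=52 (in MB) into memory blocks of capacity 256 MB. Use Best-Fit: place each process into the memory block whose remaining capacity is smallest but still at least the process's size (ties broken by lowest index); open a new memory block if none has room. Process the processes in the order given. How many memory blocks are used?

Put P1 (147 MB) in memory block 1; 109 MB remain.
Put P2 (180 MB) in memory block 2; 76 MB remain.
Put P3 (241 MB) in memory block 3; 15 MB remain.
Put P4 (111 MB) in memory block 4; 145 MB remain.
Put P5 (62 MB) in memory block 2; 14 MB remain.
Put P6 (101 MB) in memory block 1; 8 MB remain.
Put P7 (42 MB) in memory block 4; 103 MB remain.
Put P8 (149 MB) in memory block 5; 107 MB remain.
Put P9 (213 MB) in memory block 6; 43 MB remain.
Put P10 (206 MB) in memory block 7; 50 MB remain.
Put P11 (69 MB) in memory block 4; 34 MB remain.
Put P12 (120 MB) in memory block 8; 136 MB remain.
Put P13 (153 MB) in memory block 9; 103 MB remain.
Put P14 (167 MB) in memory block 10; 89 MB remain.
Put P15 (134 MB) in memory block 8; 2 MB remain.
Put P16 (219 MB) in memory block 11; 37 MB remain.
Put P17 (52 MB) in memory block 10; 37 MB remain.
Final memory blocks: [147,101] [180,62] [241] [111,42,69] [149] [213] [206] [120,134] [153] [167,52] [219].

11 memory blocks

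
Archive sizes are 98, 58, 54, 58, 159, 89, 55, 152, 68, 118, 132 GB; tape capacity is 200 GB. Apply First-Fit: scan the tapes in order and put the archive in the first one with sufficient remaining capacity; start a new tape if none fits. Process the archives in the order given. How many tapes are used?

7

98 GB → tape 1 (remaining 102 GB)
58 GB → tape 1 (remaining 44 GB)
54 GB → tape 2 (remaining 146 GB)
58 GB → tape 2 (remaining 88 GB)
159 GB → tape 3 (remaining 41 GB)
89 GB → tape 4 (remaining 111 GB)
55 GB → tape 2 (remaining 33 GB)
152 GB → tape 5 (remaining 48 GB)
68 GB → tape 4 (remaining 43 GB)
118 GB → tape 6 (remaining 82 GB)
132 GB → tape 7 (remaining 68 GB)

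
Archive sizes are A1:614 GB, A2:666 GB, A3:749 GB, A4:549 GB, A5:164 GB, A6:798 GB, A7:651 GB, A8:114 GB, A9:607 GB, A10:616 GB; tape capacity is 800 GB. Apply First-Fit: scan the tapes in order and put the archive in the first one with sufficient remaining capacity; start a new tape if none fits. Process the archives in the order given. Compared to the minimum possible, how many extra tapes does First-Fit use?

0

First-Fit: [614,164] [666,114] [749] [549] [798] [651] [607] [616] → 8 tapes.
8 archives exceed 400 GB (half the capacity), and no two of those can share a tape, so at least 8 tapes are needed.
So 8 is already optimal.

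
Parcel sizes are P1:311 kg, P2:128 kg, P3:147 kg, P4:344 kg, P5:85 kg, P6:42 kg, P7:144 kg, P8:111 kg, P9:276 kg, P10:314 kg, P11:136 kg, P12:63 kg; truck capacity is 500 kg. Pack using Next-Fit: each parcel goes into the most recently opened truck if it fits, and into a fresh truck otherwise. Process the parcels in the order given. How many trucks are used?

6 trucks

P1 (311 kg) → truck 1 (remaining 189 kg)
P2 (128 kg) → truck 1 (remaining 61 kg)
P3 (147 kg) → truck 2 (remaining 353 kg)
P4 (344 kg) → truck 2 (remaining 9 kg)
P5 (85 kg) → truck 3 (remaining 415 kg)
P6 (42 kg) → truck 3 (remaining 373 kg)
P7 (144 kg) → truck 3 (remaining 229 kg)
P8 (111 kg) → truck 3 (remaining 118 kg)
P9 (276 kg) → truck 4 (remaining 224 kg)
P10 (314 kg) → truck 5 (remaining 186 kg)
P11 (136 kg) → truck 5 (remaining 50 kg)
P12 (63 kg) → truck 6 (remaining 437 kg)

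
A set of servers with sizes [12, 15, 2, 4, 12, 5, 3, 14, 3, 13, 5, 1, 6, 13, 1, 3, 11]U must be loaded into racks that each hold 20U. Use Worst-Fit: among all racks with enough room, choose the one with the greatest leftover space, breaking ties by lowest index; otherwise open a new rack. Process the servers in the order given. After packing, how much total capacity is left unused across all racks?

17

rack 1: place 12U, 8U left
rack 2: place 15U, 5U left
rack 1: place 2U, 6U left
rack 1: place 4U, 2U left
rack 3: place 12U, 8U left
rack 3: place 5U, 3U left
rack 2: place 3U, 2U left
rack 4: place 14U, 6U left
rack 4: place 3U, 3U left
rack 5: place 13U, 7U left
rack 5: place 5U, 2U left
rack 3: place 1U, 2U left
rack 6: place 6U, 14U left
rack 6: place 13U, 1U left
rack 4: place 1U, 2U left
rack 7: place 3U, 17U left
rack 7: place 11U, 6U left
7 racks × 20U = 140U; used 123U; unused 17U.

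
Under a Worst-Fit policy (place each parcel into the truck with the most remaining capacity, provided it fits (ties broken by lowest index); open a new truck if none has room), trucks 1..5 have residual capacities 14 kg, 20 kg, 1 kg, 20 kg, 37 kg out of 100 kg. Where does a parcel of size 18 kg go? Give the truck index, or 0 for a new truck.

5

Trucks with room: truck 2 (20 kg), truck 4 (20 kg), truck 5 (37 kg).
Most room is truck 5 with 37 kg free.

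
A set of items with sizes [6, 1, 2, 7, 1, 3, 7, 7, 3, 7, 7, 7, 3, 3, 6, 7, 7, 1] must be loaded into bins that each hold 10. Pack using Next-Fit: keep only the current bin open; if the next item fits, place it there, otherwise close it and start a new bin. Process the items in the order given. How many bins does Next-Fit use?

10

6 → bin 1 (remaining 4)
1 → bin 1 (remaining 3)
2 → bin 1 (remaining 1)
7 → bin 2 (remaining 3)
1 → bin 2 (remaining 2)
3 → bin 3 (remaining 7)
7 → bin 3 (remaining 0)
7 → bin 4 (remaining 3)
3 → bin 4 (remaining 0)
7 → bin 5 (remaining 3)
7 → bin 6 (remaining 3)
7 → bin 7 (remaining 3)
3 → bin 7 (remaining 0)
3 → bin 8 (remaining 7)
6 → bin 8 (remaining 1)
7 → bin 9 (remaining 3)
7 → bin 10 (remaining 3)
1 → bin 10 (remaining 2)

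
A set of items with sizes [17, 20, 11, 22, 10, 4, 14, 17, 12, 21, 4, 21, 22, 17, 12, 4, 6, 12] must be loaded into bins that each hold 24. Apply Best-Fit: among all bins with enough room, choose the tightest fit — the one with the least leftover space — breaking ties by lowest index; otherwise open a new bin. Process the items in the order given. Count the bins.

Put 17 in bin 1; 7 remain.
Put 20 in bin 2; 4 remain.
Put 11 in bin 3; 13 remain.
Put 22 in bin 4; 2 remain.
Put 10 in bin 3; 3 remain.
Put 4 in bin 2; 0 remain.
Put 14 in bin 5; 10 remain.
Put 17 in bin 6; 7 remain.
Put 12 in bin 7; 12 remain.
Put 21 in bin 8; 3 remain.
Put 4 in bin 1; 3 remain.
Put 21 in bin 9; 3 remain.
Put 22 in bin 10; 2 remain.
Put 17 in bin 11; 7 remain.
Put 12 in bin 7; 0 remain.
Put 4 in bin 6; 3 remain.
Put 6 in bin 11; 1 remain.
Put 12 in bin 12; 12 remain.
Final bins: [17,4] [20,4] [11,10] [22] [14] [17,4] [12,12] [21] [21] [22] [17,6] [12].

12 bins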